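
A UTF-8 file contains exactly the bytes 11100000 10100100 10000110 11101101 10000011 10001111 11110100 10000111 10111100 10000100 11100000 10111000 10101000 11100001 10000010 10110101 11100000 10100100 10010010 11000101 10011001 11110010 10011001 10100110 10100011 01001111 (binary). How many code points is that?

Byte at offset 0: 0xE0 = 11100000 → 3-byte char (#1). Advance 3.
Byte at offset 3: 0xED = 11101101 → 3-byte char (#2). Advance 3.
Byte at offset 6: 0xF4 = 11110100 → 4-byte char (#3). Advance 4.
Byte at offset 10: 0xE0 = 11100000 → 3-byte char (#4). Advance 3.
Byte at offset 13: 0xE1 = 11100001 → 3-byte char (#5). Advance 3.
Byte at offset 16: 0xE0 = 11100000 → 3-byte char (#6). Advance 3.
Byte at offset 19: 0xC5 = 11000101 → 2-byte char (#7). Advance 2.
Byte at offset 21: 0xF2 = 11110010 → 4-byte char (#8). Advance 4.
Byte at offset 25: 0x4F = 01001111 → 1-byte char (#9). Advance 1.
Reached end at offset 26 after 9 code points.

9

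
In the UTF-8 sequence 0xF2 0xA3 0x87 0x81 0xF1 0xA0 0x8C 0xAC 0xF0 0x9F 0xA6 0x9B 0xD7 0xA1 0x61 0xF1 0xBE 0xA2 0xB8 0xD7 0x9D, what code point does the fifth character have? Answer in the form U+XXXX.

U+0061

Offset 0: leading byte 0xF2 = 11110010 → 4-byte char #1 = F2 A3 87 81.
Offset 4: leading byte 0xF1 = 11110001 → 4-byte char #2 = F1 A0 8C AC.
Offset 8: leading byte 0xF0 = 11110000 → 4-byte char #3 = F0 9F A6 9B.
Offset 12: leading byte 0xD7 = 11010111 → 2-byte char #4 = D7 A1.
Offset 14: leading byte 0x61 = 01100001 → 1-byte char #5 = 61.
Leading byte 0x61 = 01100001 matches 0xxxxxxx → 1-byte sequence.
Byte 1: 0x61 = 01100001, payload 1100001 (7 bits).
Concatenate: 1100001 = 0x61 (7 bits → U+0061).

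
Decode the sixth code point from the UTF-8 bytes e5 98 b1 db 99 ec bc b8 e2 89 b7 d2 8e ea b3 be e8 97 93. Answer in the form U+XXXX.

Offset 0: leading byte 0xE5 = 11100101 → 3-byte char #1 = E5 98 B1.
Offset 3: leading byte 0xDB = 11011011 → 2-byte char #2 = DB 99.
Offset 5: leading byte 0xEC = 11101100 → 3-byte char #3 = EC BC B8.
Offset 8: leading byte 0xE2 = 11100010 → 3-byte char #4 = E2 89 B7.
Offset 11: leading byte 0xD2 = 11010010 → 2-byte char #5 = D2 8E.
Offset 13: leading byte 0xEA = 11101010 → 3-byte char #6 = EA B3 BE.
Leading byte 0xEA = 11101010 matches 1110xxxx → 3-byte sequence.
Byte 1: 0xEA = 11101010, payload 1010 (4 bits).
Byte 2: 0xB3 = 10110011 (10xxxxxx ✓), payload 110011.
Byte 3: 0xBE = 10111110 (10xxxxxx ✓), payload 111110.
Concatenate: 1010110011111110 = 0xACFE (16 bits → U+ACFE).

U+ACFE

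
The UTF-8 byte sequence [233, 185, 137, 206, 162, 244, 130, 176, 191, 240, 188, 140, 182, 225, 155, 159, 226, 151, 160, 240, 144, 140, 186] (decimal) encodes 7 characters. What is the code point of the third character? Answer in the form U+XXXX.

Offset 0: leading byte 0xE9 = 11101001 → 3-byte char #1 = E9 B9 89.
Offset 3: leading byte 0xCE = 11001110 → 2-byte char #2 = CE A2.
Offset 5: leading byte 0xF4 = 11110100 → 4-byte char #3 = F4 82 B0 BF.
Leading byte 0xF4 = 11110100 matches 11110xxx → 4-byte sequence.
Byte 1: 0xF4 = 11110100, payload 100 (3 bits).
Byte 2: 0x82 = 10000010 (10xxxxxx ✓), payload 000010.
Byte 3: 0xB0 = 10110000 (10xxxxxx ✓), payload 110000.
Byte 4: 0xBF = 10111111 (10xxxxxx ✓), payload 111111.
Concatenate: 100000010110000111111 = 0x102C3F (21 bits → U+102C3F).

U+102C3F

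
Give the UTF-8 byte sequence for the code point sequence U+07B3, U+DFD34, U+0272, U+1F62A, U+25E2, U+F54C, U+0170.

U+07B3: 2-byte form → DE B3.
U+DFD34: 4-byte form → F3 9F B4 B4.
U+0272: 2-byte form → C9 B2.
U+1F62A: 4-byte form → F0 9F 98 AA.
U+25E2: 3-byte form → E2 97 A2.
U+F54C: 3-byte form → EF 95 8C.
U+0170: 2-byte form → C5 B0.
Concatenated (20 bytes): DE B3 F3 9F B4 B4 C9 B2 F0 9F 98 AA E2 97 A2 EF 95 8C C5 B0.

DE B3 F3 9F B4 B4 C9 B2 F0 9F 98 AA E2 97 A2 EF 95 8C C5 B0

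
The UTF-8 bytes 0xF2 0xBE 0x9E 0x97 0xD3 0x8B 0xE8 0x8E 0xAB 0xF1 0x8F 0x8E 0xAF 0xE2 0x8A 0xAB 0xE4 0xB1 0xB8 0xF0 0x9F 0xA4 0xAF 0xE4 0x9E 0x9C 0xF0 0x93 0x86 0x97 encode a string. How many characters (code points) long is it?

9

Byte at offset 0: 0xF2 = 11110010 → 4-byte char (#1). Advance 4.
Byte at offset 4: 0xD3 = 11010011 → 2-byte char (#2). Advance 2.
Byte at offset 6: 0xE8 = 11101000 → 3-byte char (#3). Advance 3.
Byte at offset 9: 0xF1 = 11110001 → 4-byte char (#4). Advance 4.
Byte at offset 13: 0xE2 = 11100010 → 3-byte char (#5). Advance 3.
Byte at offset 16: 0xE4 = 11100100 → 3-byte char (#6). Advance 3.
Byte at offset 19: 0xF0 = 11110000 → 4-byte char (#7). Advance 4.
Byte at offset 23: 0xE4 = 11100100 → 3-byte char (#8). Advance 3.
Byte at offset 26: 0xF0 = 11110000 → 4-byte char (#9). Advance 4.
Reached end at offset 30 after 9 code points.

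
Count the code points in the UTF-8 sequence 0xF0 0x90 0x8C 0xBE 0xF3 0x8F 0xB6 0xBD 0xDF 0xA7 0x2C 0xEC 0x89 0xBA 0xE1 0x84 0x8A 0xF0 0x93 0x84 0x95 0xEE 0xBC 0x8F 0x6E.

Byte at offset 0: 0xF0 = 11110000 → 4-byte char (#1). Advance 4.
Byte at offset 4: 0xF3 = 11110011 → 4-byte char (#2). Advance 4.
Byte at offset 8: 0xDF = 11011111 → 2-byte char (#3). Advance 2.
Byte at offset 10: 0x2C = 00101100 → 1-byte char (#4). Advance 1.
Byte at offset 11: 0xEC = 11101100 → 3-byte char (#5). Advance 3.
Byte at offset 14: 0xE1 = 11100001 → 3-byte char (#6). Advance 3.
Byte at offset 17: 0xF0 = 11110000 → 4-byte char (#7). Advance 4.
Byte at offset 21: 0xEE = 11101110 → 3-byte char (#8). Advance 3.
Byte at offset 24: 0x6E = 01101110 → 1-byte char (#9). Advance 1.
Reached end at offset 25 after 9 code points.

9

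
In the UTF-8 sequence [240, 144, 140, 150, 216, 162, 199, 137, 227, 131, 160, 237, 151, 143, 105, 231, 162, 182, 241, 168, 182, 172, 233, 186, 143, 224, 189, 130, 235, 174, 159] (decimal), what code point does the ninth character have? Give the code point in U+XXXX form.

Offset 0: leading byte 0xF0 = 11110000 → 4-byte char #1 = F0 90 8C 96.
Offset 4: leading byte 0xD8 = 11011000 → 2-byte char #2 = D8 A2.
Offset 6: leading byte 0xC7 = 11000111 → 2-byte char #3 = C7 89.
Offset 8: leading byte 0xE3 = 11100011 → 3-byte char #4 = E3 83 A0.
Offset 11: leading byte 0xED = 11101101 → 3-byte char #5 = ED 97 8F.
Offset 14: leading byte 0x69 = 01101001 → 1-byte char #6 = 69.
Offset 15: leading byte 0xE7 = 11100111 → 3-byte char #7 = E7 A2 B6.
Offset 18: leading byte 0xF1 = 11110001 → 4-byte char #8 = F1 A8 B6 AC.
Offset 22: leading byte 0xE9 = 11101001 → 3-byte char #9 = E9 BA 8F.
Leading byte 0xE9 = 11101001 matches 1110xxxx → 3-byte sequence.
Byte 1: 0xE9 = 11101001, payload 1001 (4 bits).
Byte 2: 0xBA = 10111010 (10xxxxxx ✓), payload 111010.
Byte 3: 0x8F = 10001111 (10xxxxxx ✓), payload 001111.
Concatenate: 1001111010001111 = 0x9E8F (16 bits → U+9E8F).

U+9E8F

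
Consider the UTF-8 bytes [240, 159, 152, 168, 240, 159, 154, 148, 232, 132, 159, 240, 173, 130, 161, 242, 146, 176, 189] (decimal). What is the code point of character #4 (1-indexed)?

Offset 0: leading byte 0xF0 = 11110000 → 4-byte char #1 = F0 9F 98 A8.
Offset 4: leading byte 0xF0 = 11110000 → 4-byte char #2 = F0 9F 9A 94.
Offset 8: leading byte 0xE8 = 11101000 → 3-byte char #3 = E8 84 9F.
Offset 11: leading byte 0xF0 = 11110000 → 4-byte char #4 = F0 AD 82 A1.
Leading byte 0xF0 = 11110000 matches 11110xxx → 4-byte sequence.
Byte 1: 0xF0 = 11110000, payload 000 (3 bits).
Byte 2: 0xAD = 10101101 (10xxxxxx ✓), payload 101101.
Byte 3: 0x82 = 10000010 (10xxxxxx ✓), payload 000010.
Byte 4: 0xA1 = 10100001 (10xxxxxx ✓), payload 100001.
Concatenate: 000101101000010100001 = 0x2D0A1 (21 bits → U+2D0A1).

U+2D0A1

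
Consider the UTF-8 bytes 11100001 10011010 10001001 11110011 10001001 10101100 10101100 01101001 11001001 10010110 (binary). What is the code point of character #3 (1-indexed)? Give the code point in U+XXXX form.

Offset 0: leading byte 0xE1 = 11100001 → 3-byte char #1 = E1 9A 89.
Offset 3: leading byte 0xF3 = 11110011 → 4-byte char #2 = F3 89 AC AC.
Offset 7: leading byte 0x69 = 01101001 → 1-byte char #3 = 69.
Leading byte 0x69 = 01101001 matches 0xxxxxxx → 1-byte sequence.
Byte 1: 0x69 = 01101001, payload 1101001 (7 bits).
Concatenate: 1101001 = 0x69 (7 bits → U+0069).

U+0069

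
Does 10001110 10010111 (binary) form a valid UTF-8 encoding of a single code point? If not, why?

invalid (continuation byte with no leading byte)

Byte 0x8E = 10001110 has the form 10xxxxxx — a continuation byte — but there is no preceding leading byte.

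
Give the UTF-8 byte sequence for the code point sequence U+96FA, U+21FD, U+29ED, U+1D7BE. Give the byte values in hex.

U+96FA: 3-byte form → E9 9B BA.
U+21FD: 3-byte form → E2 87 BD.
U+29ED: 3-byte form → E2 A7 AD.
U+1D7BE: 4-byte form → F0 9D 9E BE.
Concatenated (13 bytes): E9 9B BA E2 87 BD E2 A7 AD F0 9D 9E BE.

E9 9B BA E2 87 BD E2 A7 AD F0 9D 9E BE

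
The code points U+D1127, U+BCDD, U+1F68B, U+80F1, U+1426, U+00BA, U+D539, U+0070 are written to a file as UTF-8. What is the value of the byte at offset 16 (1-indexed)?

1-indexed offset 16 is 0-indexed offset 15.
U+D1127 → 4-byte form F3 91 84 A7 at offsets 0–3.
U+BCDD → 3-byte form EB B3 9D at offsets 4–6.
U+1F68B → 4-byte form F0 9F 9A 8B at offsets 7–10.
U+80F1 → 3-byte form E8 83 B1 at offsets 11–13.
U+1426 → 3-byte form E1 90 A6 at offsets 14–16.
Offset 15 falls in char 5's range; it's byte 2 of E1 90 A6 = 0x90.

0x90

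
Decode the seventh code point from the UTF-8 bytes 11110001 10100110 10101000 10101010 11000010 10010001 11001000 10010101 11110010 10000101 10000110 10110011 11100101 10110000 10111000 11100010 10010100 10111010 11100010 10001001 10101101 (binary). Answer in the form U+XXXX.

U+226D

Offset 0: leading byte 0xF1 = 11110001 → 4-byte char #1 = F1 A6 A8 AA.
Offset 4: leading byte 0xC2 = 11000010 → 2-byte char #2 = C2 91.
Offset 6: leading byte 0xC8 = 11001000 → 2-byte char #3 = C8 95.
Offset 8: leading byte 0xF2 = 11110010 → 4-byte char #4 = F2 85 86 B3.
Offset 12: leading byte 0xE5 = 11100101 → 3-byte char #5 = E5 B0 B8.
Offset 15: leading byte 0xE2 = 11100010 → 3-byte char #6 = E2 94 BA.
Offset 18: leading byte 0xE2 = 11100010 → 3-byte char #7 = E2 89 AD.
Leading byte 0xE2 = 11100010 matches 1110xxxx → 3-byte sequence.
Byte 1: 0xE2 = 11100010, payload 0010 (4 bits).
Byte 2: 0x89 = 10001001 (10xxxxxx ✓), payload 001001.
Byte 3: 0xAD = 10101101 (10xxxxxx ✓), payload 101101.
Concatenate: 0010001001101101 = 0x226D (16 bits → U+226D).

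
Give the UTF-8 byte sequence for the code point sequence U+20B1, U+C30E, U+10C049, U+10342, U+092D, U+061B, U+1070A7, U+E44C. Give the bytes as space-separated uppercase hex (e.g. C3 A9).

U+20B1: 3-byte form → E2 82 B1.
U+C30E: 3-byte form → EC 8C 8E.
U+10C049: 4-byte form → F4 8C 81 89.
U+10342: 4-byte form → F0 90 8D 82.
U+092D: 3-byte form → E0 A4 AD.
U+061B: 2-byte form → D8 9B.
U+1070A7: 4-byte form → F4 87 82 A7.
U+E44C: 3-byte form → EE 91 8C.
Concatenated (26 bytes): E2 82 B1 EC 8C 8E F4 8C 81 89 F0 90 8D 82 E0 A4 AD D8 9B F4 87 82 A7 EE 91 8C.

E2 82 B1 EC 8C 8E F4 8C 81 89 F0 90 8D 82 E0 A4 AD D8 9B F4 87 82 A7 EE 91 8C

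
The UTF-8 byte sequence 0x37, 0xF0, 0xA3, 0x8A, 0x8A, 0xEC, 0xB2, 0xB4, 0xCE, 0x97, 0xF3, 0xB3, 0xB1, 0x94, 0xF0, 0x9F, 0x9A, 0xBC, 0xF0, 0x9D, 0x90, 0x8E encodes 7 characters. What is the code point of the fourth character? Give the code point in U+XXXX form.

U+0397

Offset 0: leading byte 0x37 = 00110111 → 1-byte char #1 = 37.
Offset 1: leading byte 0xF0 = 11110000 → 4-byte char #2 = F0 A3 8A 8A.
Offset 5: leading byte 0xEC = 11101100 → 3-byte char #3 = EC B2 B4.
Offset 8: leading byte 0xCE = 11001110 → 2-byte char #4 = CE 97.
Leading byte 0xCE = 11001110 matches 110xxxxx → 2-byte sequence.
Byte 1: 0xCE = 11001110, payload 01110 (5 bits).
Byte 2: 0x97 = 10010111 (10xxxxxx ✓), payload 010111.
Concatenate: 01110010111 = 0x397 (11 bits → U+0397).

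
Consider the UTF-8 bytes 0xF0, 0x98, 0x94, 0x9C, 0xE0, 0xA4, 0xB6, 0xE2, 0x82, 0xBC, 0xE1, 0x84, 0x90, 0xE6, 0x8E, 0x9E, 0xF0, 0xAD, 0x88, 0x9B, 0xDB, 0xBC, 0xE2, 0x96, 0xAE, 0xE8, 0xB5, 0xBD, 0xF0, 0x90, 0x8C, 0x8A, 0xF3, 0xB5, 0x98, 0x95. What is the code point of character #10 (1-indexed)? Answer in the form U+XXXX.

Offset 0: leading byte 0xF0 = 11110000 → 4-byte char #1 = F0 98 94 9C.
Offset 4: leading byte 0xE0 = 11100000 → 3-byte char #2 = E0 A4 B6.
Offset 7: leading byte 0xE2 = 11100010 → 3-byte char #3 = E2 82 BC.
Offset 10: leading byte 0xE1 = 11100001 → 3-byte char #4 = E1 84 90.
Offset 13: leading byte 0xE6 = 11100110 → 3-byte char #5 = E6 8E 9E.
Offset 16: leading byte 0xF0 = 11110000 → 4-byte char #6 = F0 AD 88 9B.
Offset 20: leading byte 0xDB = 11011011 → 2-byte char #7 = DB BC.
Offset 22: leading byte 0xE2 = 11100010 → 3-byte char #8 = E2 96 AE.
Offset 25: leading byte 0xE8 = 11101000 → 3-byte char #9 = E8 B5 BD.
Offset 28: leading byte 0xF0 = 11110000 → 4-byte char #10 = F0 90 8C 8A.
Leading byte 0xF0 = 11110000 matches 11110xxx → 4-byte sequence.
Byte 1: 0xF0 = 11110000, payload 000 (3 bits).
Byte 2: 0x90 = 10010000 (10xxxxxx ✓), payload 010000.
Byte 3: 0x8C = 10001100 (10xxxxxx ✓), payload 001100.
Byte 4: 0x8A = 10001010 (10xxxxxx ✓), payload 001010.
Concatenate: 000010000001100001010 = 0x1030A (21 bits → U+1030A).

U+1030A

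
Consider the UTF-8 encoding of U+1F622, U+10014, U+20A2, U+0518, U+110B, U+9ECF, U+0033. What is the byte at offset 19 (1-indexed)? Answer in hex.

0x8F

1-indexed offset 19 is 0-indexed offset 18.
U+1F622 → 4-byte form F0 9F 98 A2 at offsets 0–3.
U+10014 → 4-byte form F0 90 80 94 at offsets 4–7.
U+20A2 → 3-byte form E2 82 A2 at offsets 8–10.
U+0518 → 2-byte form D4 98 at offsets 11–12.
U+110B → 3-byte form E1 84 8B at offsets 13–15.
U+9ECF → 3-byte form E9 BB 8F at offsets 16–18.
Offset 18 falls in char 6's range; it's byte 3 of E9 BB 8F = 0x8F.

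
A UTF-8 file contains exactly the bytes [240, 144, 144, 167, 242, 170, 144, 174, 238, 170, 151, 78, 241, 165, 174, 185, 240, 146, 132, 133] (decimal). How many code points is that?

Byte at offset 0: 0xF0 = 11110000 → 4-byte char (#1). Advance 4.
Byte at offset 4: 0xF2 = 11110010 → 4-byte char (#2). Advance 4.
Byte at offset 8: 0xEE = 11101110 → 3-byte char (#3). Advance 3.
Byte at offset 11: 0x4E = 01001110 → 1-byte char (#4). Advance 1.
Byte at offset 12: 0xF1 = 11110001 → 4-byte char (#5). Advance 4.
Byte at offset 16: 0xF0 = 11110000 → 4-byte char (#6). Advance 4.
Reached end at offset 20 after 6 code points.

6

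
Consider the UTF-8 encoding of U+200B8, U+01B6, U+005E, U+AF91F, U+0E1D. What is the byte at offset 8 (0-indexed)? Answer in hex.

0xAF

U+200B8 → 4-byte form F0 A0 82 B8 at offsets 0–3.
U+01B6 → 2-byte form C6 B6 at offsets 4–5.
U+005E → 1-byte form 5E at offsets 6–6.
U+AF91F → 4-byte form F2 AF A4 9F at offsets 7–10.
Offset 8 falls in char 4's range; it's byte 2 of F2 AF A4 9F = 0xAF.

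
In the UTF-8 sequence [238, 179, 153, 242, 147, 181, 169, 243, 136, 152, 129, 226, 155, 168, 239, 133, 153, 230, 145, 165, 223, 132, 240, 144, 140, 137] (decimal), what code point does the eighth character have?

U+10309

Offset 0: leading byte 0xEE = 11101110 → 3-byte char #1 = EE B3 99.
Offset 3: leading byte 0xF2 = 11110010 → 4-byte char #2 = F2 93 B5 A9.
Offset 7: leading byte 0xF3 = 11110011 → 4-byte char #3 = F3 88 98 81.
Offset 11: leading byte 0xE2 = 11100010 → 3-byte char #4 = E2 9B A8.
Offset 14: leading byte 0xEF = 11101111 → 3-byte char #5 = EF 85 99.
Offset 17: leading byte 0xE6 = 11100110 → 3-byte char #6 = E6 91 A5.
Offset 20: leading byte 0xDF = 11011111 → 2-byte char #7 = DF 84.
Offset 22: leading byte 0xF0 = 11110000 → 4-byte char #8 = F0 90 8C 89.
Leading byte 0xF0 = 11110000 matches 11110xxx → 4-byte sequence.
Byte 1: 0xF0 = 11110000, payload 000 (3 bits).
Byte 2: 0x90 = 10010000 (10xxxxxx ✓), payload 010000.
Byte 3: 0x8C = 10001100 (10xxxxxx ✓), payload 001100.
Byte 4: 0x89 = 10001001 (10xxxxxx ✓), payload 001001.
Concatenate: 000010000001100001001 = 0x10309 (21 bits → U+10309).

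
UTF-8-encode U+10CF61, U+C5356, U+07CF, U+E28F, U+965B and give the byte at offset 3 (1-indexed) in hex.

1-indexed offset 3 is 0-indexed offset 2.
U+10CF61 → 4-byte form F4 8C BD A1 at offsets 0–3.
Offset 2 falls in char 1's range; it's byte 3 of F4 8C BD A1 = 0xBD.

0xBD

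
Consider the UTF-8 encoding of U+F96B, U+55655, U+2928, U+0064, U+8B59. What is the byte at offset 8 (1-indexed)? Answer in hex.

0xE2

1-indexed offset 8 is 0-indexed offset 7.
U+F96B → 3-byte form EF A5 AB at offsets 0–2.
U+55655 → 4-byte form F1 95 99 95 at offsets 3–6.
U+2928 → 3-byte form E2 A4 A8 at offsets 7–9.
Offset 7 falls in char 3's range; it's byte 1 of E2 A4 A8 = 0xE2.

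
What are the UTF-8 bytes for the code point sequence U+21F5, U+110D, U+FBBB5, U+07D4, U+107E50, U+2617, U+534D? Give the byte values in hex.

E2 87 B5 E1 84 8D F3 BB AE B5 DF 94 F4 87 B9 90 E2 98 97 E5 8D 8D

U+21F5: 3-byte form → E2 87 B5.
U+110D: 3-byte form → E1 84 8D.
U+FBBB5: 4-byte form → F3 BB AE B5.
U+07D4: 2-byte form → DF 94.
U+107E50: 4-byte form → F4 87 B9 90.
U+2617: 3-byte form → E2 98 97.
U+534D: 3-byte form → E5 8D 8D.
Concatenated (22 bytes): E2 87 B5 E1 84 8D F3 BB AE B5 DF 94 F4 87 B9 90 E2 98 97 E5 8D 8D.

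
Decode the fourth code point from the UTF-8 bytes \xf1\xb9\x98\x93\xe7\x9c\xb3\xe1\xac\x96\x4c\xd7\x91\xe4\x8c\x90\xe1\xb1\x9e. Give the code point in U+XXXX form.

U+004C

Offset 0: leading byte 0xF1 = 11110001 → 4-byte char #1 = F1 B9 98 93.
Offset 4: leading byte 0xE7 = 11100111 → 3-byte char #2 = E7 9C B3.
Offset 7: leading byte 0xE1 = 11100001 → 3-byte char #3 = E1 AC 96.
Offset 10: leading byte 0x4C = 01001100 → 1-byte char #4 = 4C.
Leading byte 0x4C = 01001100 matches 0xxxxxxx → 1-byte sequence.
Byte 1: 0x4C = 01001100, payload 1001100 (7 bits).
Concatenate: 1001100 = 0x4C (7 bits → U+004C).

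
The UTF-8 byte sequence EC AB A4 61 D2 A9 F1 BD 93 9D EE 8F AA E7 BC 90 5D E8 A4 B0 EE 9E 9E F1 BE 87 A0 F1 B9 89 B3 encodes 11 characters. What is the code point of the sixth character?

Offset 0: leading byte 0xEC = 11101100 → 3-byte char #1 = EC AB A4.
Offset 3: leading byte 0x61 = 01100001 → 1-byte char #2 = 61.
Offset 4: leading byte 0xD2 = 11010010 → 2-byte char #3 = D2 A9.
Offset 6: leading byte 0xF1 = 11110001 → 4-byte char #4 = F1 BD 93 9D.
Offset 10: leading byte 0xEE = 11101110 → 3-byte char #5 = EE 8F AA.
Offset 13: leading byte 0xE7 = 11100111 → 3-byte char #6 = E7 BC 90.
Leading byte 0xE7 = 11100111 matches 1110xxxx → 3-byte sequence.
Byte 1: 0xE7 = 11100111, payload 0111 (4 bits).
Byte 2: 0xBC = 10111100 (10xxxxxx ✓), payload 111100.
Byte 3: 0x90 = 10010000 (10xxxxxx ✓), payload 010000.
Concatenate: 0111111100010000 = 0x7F10 (16 bits → U+7F10).

U+7F10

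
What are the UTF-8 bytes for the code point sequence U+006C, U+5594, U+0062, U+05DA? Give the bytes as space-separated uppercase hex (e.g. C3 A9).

U+006C: 1-byte form → 6C.
U+5594: 3-byte form → E5 96 94.
U+0062: 1-byte form → 62.
U+05DA: 2-byte form → D7 9A.
Concatenated (7 bytes): 6C E5 96 94 62 D7 9A.

6C E5 96 94 62 D7 9A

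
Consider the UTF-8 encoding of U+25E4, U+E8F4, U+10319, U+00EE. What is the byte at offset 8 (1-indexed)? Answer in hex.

0x90

1-indexed offset 8 is 0-indexed offset 7.
U+25E4 → 3-byte form E2 97 A4 at offsets 0–2.
U+E8F4 → 3-byte form EE A3 B4 at offsets 3–5.
U+10319 → 4-byte form F0 90 8C 99 at offsets 6–9.
Offset 7 falls in char 3's range; it's byte 2 of F0 90 8C 99 = 0x90.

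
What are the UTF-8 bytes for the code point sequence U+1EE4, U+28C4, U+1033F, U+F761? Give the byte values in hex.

U+1EE4: 3-byte form → E1 BB A4.
U+28C4: 3-byte form → E2 A3 84.
U+1033F: 4-byte form → F0 90 8C BF.
U+F761: 3-byte form → EF 9D A1.
Concatenated (13 bytes): E1 BB A4 E2 A3 84 F0 90 8C BF EF 9D A1.

E1 BB A4 E2 A3 84 F0 90 8C BF EF 9D A1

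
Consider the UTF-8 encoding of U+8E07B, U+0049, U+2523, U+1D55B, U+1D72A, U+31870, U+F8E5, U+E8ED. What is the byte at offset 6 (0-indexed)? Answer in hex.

0x94

U+8E07B → 4-byte form F2 8E 81 BB at offsets 0–3.
U+0049 → 1-byte form 49 at offsets 4–4.
U+2523 → 3-byte form E2 94 A3 at offsets 5–7.
Offset 6 falls in char 3's range; it's byte 2 of E2 94 A3 = 0x94.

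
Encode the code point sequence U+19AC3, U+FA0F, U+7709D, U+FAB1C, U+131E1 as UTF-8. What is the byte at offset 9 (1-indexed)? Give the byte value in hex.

1-indexed offset 9 is 0-indexed offset 8.
U+19AC3 → 4-byte form F0 99 AB 83 at offsets 0–3.
U+FA0F → 3-byte form EF A8 8F at offsets 4–6.
U+7709D → 4-byte form F1 B7 82 9D at offsets 7–10.
Offset 8 falls in char 3's range; it's byte 2 of F1 B7 82 9D = 0xB7.

0xB7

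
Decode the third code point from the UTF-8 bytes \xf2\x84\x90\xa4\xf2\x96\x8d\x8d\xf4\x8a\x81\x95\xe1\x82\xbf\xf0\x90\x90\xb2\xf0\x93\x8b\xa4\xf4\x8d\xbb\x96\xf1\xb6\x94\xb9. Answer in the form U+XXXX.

Offset 0: leading byte 0xF2 = 11110010 → 4-byte char #1 = F2 84 90 A4.
Offset 4: leading byte 0xF2 = 11110010 → 4-byte char #2 = F2 96 8D 8D.
Offset 8: leading byte 0xF4 = 11110100 → 4-byte char #3 = F4 8A 81 95.
Leading byte 0xF4 = 11110100 matches 11110xxx → 4-byte sequence.
Byte 1: 0xF4 = 11110100, payload 100 (3 bits).
Byte 2: 0x8A = 10001010 (10xxxxxx ✓), payload 001010.
Byte 3: 0x81 = 10000001 (10xxxxxx ✓), payload 000001.
Byte 4: 0x95 = 10010101 (10xxxxxx ✓), payload 010101.
Concatenate: 100001010000001010101 = 0x10A055 (21 bits → U+10A055).

U+10A055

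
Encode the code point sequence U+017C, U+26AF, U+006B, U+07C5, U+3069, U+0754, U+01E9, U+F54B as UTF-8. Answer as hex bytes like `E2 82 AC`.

U+017C: 2-byte form → C5 BC.
U+26AF: 3-byte form → E2 9A AF.
U+006B: 1-byte form → 6B.
U+07C5: 2-byte form → DF 85.
U+3069: 3-byte form → E3 81 A9.
U+0754: 2-byte form → DD 94.
U+01E9: 2-byte form → C7 A9.
U+F54B: 3-byte form → EF 95 8B.
Concatenated (18 bytes): C5 BC E2 9A AF 6B DF 85 E3 81 A9 DD 94 C7 A9 EF 95 8B.

C5 BC E2 9A AF 6B DF 85 E3 81 A9 DD 94 C7 A9 EF 95 8B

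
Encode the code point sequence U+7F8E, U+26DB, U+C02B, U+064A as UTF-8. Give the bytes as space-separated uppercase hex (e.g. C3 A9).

U+7F8E: 3-byte form → E7 BE 8E.
U+26DB: 3-byte form → E2 9B 9B.
U+C02B: 3-byte form → EC 80 AB.
U+064A: 2-byte form → D9 8A.
Concatenated (11 bytes): E7 BE 8E E2 9B 9B EC 80 AB D9 8A.

E7 BE 8E E2 9B 9B EC 80 AB D9 8A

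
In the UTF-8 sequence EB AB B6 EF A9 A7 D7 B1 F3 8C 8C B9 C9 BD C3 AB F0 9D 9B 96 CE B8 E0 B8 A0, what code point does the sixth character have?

U+00EB

Offset 0: leading byte 0xEB = 11101011 → 3-byte char #1 = EB AB B6.
Offset 3: leading byte 0xEF = 11101111 → 3-byte char #2 = EF A9 A7.
Offset 6: leading byte 0xD7 = 11010111 → 2-byte char #3 = D7 B1.
Offset 8: leading byte 0xF3 = 11110011 → 4-byte char #4 = F3 8C 8C B9.
Offset 12: leading byte 0xC9 = 11001001 → 2-byte char #5 = C9 BD.
Offset 14: leading byte 0xC3 = 11000011 → 2-byte char #6 = C3 AB.
Leading byte 0xC3 = 11000011 matches 110xxxxx → 2-byte sequence.
Byte 1: 0xC3 = 11000011, payload 00011 (5 bits).
Byte 2: 0xAB = 10101011 (10xxxxxx ✓), payload 101011.
Concatenate: 00011101011 = 0xEB (11 bits → U+00EB).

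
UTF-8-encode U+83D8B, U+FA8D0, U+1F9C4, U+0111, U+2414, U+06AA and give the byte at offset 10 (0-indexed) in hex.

U+83D8B → 4-byte form F2 83 B6 8B at offsets 0–3.
U+FA8D0 → 4-byte form F3 BA A3 90 at offsets 4–7.
U+1F9C4 → 4-byte form F0 9F A7 84 at offsets 8–11.
Offset 10 falls in char 3's range; it's byte 3 of F0 9F A7 84 = 0xA7.

0xA7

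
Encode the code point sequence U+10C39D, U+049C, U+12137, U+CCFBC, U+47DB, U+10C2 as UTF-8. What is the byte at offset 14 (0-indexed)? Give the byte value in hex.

U+10C39D → 4-byte form F4 8C 8E 9D at offsets 0–3.
U+049C → 2-byte form D2 9C at offsets 4–5.
U+12137 → 4-byte form F0 92 84 B7 at offsets 6–9.
U+CCFBC → 4-byte form F3 8C BE BC at offsets 10–13.
U+47DB → 3-byte form E4 9F 9B at offsets 14–16.
Offset 14 falls in char 5's range; it's byte 1 of E4 9F 9B = 0xE4.

0xE4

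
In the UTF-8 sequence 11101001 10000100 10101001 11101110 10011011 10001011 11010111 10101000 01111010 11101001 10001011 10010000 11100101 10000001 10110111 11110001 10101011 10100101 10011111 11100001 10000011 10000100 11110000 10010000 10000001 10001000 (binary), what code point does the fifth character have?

Offset 0: leading byte 0xE9 = 11101001 → 3-byte char #1 = E9 84 A9.
Offset 3: leading byte 0xEE = 11101110 → 3-byte char #2 = EE 9B 8B.
Offset 6: leading byte 0xD7 = 11010111 → 2-byte char #3 = D7 A8.
Offset 8: leading byte 0x7A = 01111010 → 1-byte char #4 = 7A.
Offset 9: leading byte 0xE9 = 11101001 → 3-byte char #5 = E9 8B 90.
Leading byte 0xE9 = 11101001 matches 1110xxxx → 3-byte sequence.
Byte 1: 0xE9 = 11101001, payload 1001 (4 bits).
Byte 2: 0x8B = 10001011 (10xxxxxx ✓), payload 001011.
Byte 3: 0x90 = 10010000 (10xxxxxx ✓), payload 010000.
Concatenate: 1001001011010000 = 0x92D0 (16 bits → U+92D0).

U+92D0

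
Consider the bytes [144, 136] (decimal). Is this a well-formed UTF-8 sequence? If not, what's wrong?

Byte 0x90 = 10010000 has the form 10xxxxxx — a continuation byte — but there is no preceding leading byte.

invalid (continuation byte with no leading byte)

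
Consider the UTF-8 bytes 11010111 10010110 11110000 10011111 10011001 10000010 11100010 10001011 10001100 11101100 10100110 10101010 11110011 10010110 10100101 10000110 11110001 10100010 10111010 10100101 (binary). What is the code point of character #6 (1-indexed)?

U+62EA5

Offset 0: leading byte 0xD7 = 11010111 → 2-byte char #1 = D7 96.
Offset 2: leading byte 0xF0 = 11110000 → 4-byte char #2 = F0 9F 99 82.
Offset 6: leading byte 0xE2 = 11100010 → 3-byte char #3 = E2 8B 8C.
Offset 9: leading byte 0xEC = 11101100 → 3-byte char #4 = EC A6 AA.
Offset 12: leading byte 0xF3 = 11110011 → 4-byte char #5 = F3 96 A5 86.
Offset 16: leading byte 0xF1 = 11110001 → 4-byte char #6 = F1 A2 BA A5.
Leading byte 0xF1 = 11110001 matches 11110xxx → 4-byte sequence.
Byte 1: 0xF1 = 11110001, payload 001 (3 bits).
Byte 2: 0xA2 = 10100010 (10xxxxxx ✓), payload 100010.
Byte 3: 0xBA = 10111010 (10xxxxxx ✓), payload 111010.
Byte 4: 0xA5 = 10100101 (10xxxxxx ✓), payload 100101.
Concatenate: 001100010111010100101 = 0x62EA5 (21 bits → U+62EA5).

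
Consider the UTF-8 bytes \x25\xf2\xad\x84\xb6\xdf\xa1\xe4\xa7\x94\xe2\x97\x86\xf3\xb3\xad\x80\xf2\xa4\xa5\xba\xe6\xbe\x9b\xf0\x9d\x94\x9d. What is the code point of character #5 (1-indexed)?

Offset 0: leading byte 0x25 = 00100101 → 1-byte char #1 = 25.
Offset 1: leading byte 0xF2 = 11110010 → 4-byte char #2 = F2 AD 84 B6.
Offset 5: leading byte 0xDF = 11011111 → 2-byte char #3 = DF A1.
Offset 7: leading byte 0xE4 = 11100100 → 3-byte char #4 = E4 A7 94.
Offset 10: leading byte 0xE2 = 11100010 → 3-byte char #5 = E2 97 86.
Leading byte 0xE2 = 11100010 matches 1110xxxx → 3-byte sequence.
Byte 1: 0xE2 = 11100010, payload 0010 (4 bits).
Byte 2: 0x97 = 10010111 (10xxxxxx ✓), payload 010111.
Byte 3: 0x86 = 10000110 (10xxxxxx ✓), payload 000110.
Concatenate: 0010010111000110 = 0x25C6 (16 bits → U+25C6).

U+25C6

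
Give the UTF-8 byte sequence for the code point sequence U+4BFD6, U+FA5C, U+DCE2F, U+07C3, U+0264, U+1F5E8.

F1 8B BF 96 EF A9 9C F3 9C B8 AF DF 83 C9 A4 F0 9F 97 A8

U+4BFD6: 4-byte form → F1 8B BF 96.
U+FA5C: 3-byte form → EF A9 9C.
U+DCE2F: 4-byte form → F3 9C B8 AF.
U+07C3: 2-byte form → DF 83.
U+0264: 2-byte form → C9 A4.
U+1F5E8: 4-byte form → F0 9F 97 A8.
Concatenated (19 bytes): F1 8B BF 96 EF A9 9C F3 9C B8 AF DF 83 C9 A4 F0 9F 97 A8.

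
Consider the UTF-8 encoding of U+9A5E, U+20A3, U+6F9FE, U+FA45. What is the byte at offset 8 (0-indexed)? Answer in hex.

U+9A5E → 3-byte form E9 A9 9E at offsets 0–2.
U+20A3 → 3-byte form E2 82 A3 at offsets 3–5.
U+6F9FE → 4-byte form F1 AF A7 BE at offsets 6–9.
Offset 8 falls in char 3's range; it's byte 3 of F1 AF A7 BE = 0xA7.

0xA7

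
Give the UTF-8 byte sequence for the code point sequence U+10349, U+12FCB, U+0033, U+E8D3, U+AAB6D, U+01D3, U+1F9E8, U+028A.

F0 90 8D 89 F0 92 BF 8B 33 EE A3 93 F2 AA AD AD C7 93 F0 9F A7 A8 CA 8A

U+10349: 4-byte form → F0 90 8D 89.
U+12FCB: 4-byte form → F0 92 BF 8B.
U+0033: 1-byte form → 33.
U+E8D3: 3-byte form → EE A3 93.
U+AAB6D: 4-byte form → F2 AA AD AD.
U+01D3: 2-byte form → C7 93.
U+1F9E8: 4-byte form → F0 9F A7 A8.
U+028A: 2-byte form → CA 8A.
Concatenated (24 bytes): F0 90 8D 89 F0 92 BF 8B 33 EE A3 93 F2 AA AD AD C7 93 F0 9F A7 A8 CA 8A.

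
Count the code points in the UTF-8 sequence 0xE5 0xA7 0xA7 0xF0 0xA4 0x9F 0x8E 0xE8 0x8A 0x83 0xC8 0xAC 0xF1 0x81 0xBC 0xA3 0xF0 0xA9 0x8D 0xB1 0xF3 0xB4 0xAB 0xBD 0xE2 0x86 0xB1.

Byte at offset 0: 0xE5 = 11100101 → 3-byte char (#1). Advance 3.
Byte at offset 3: 0xF0 = 11110000 → 4-byte char (#2). Advance 4.
Byte at offset 7: 0xE8 = 11101000 → 3-byte char (#3). Advance 3.
Byte at offset 10: 0xC8 = 11001000 → 2-byte char (#4). Advance 2.
Byte at offset 12: 0xF1 = 11110001 → 4-byte char (#5). Advance 4.
Byte at offset 16: 0xF0 = 11110000 → 4-byte char (#6). Advance 4.
Byte at offset 20: 0xF3 = 11110011 → 4-byte char (#7). Advance 4.
Byte at offset 24: 0xE2 = 11100010 → 3-byte char (#8). Advance 3.
Reached end at offset 27 after 8 code points.

8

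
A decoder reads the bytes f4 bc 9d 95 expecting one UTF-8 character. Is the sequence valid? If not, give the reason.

Leading byte 0xF4 = 11110100 → 4-byte form.
Payload = 0x13C755, which exceeds U+10FFFF, the maximum Unicode code point. (Leading bytes F5–FF, or F4 followed by ≥ 0x90, are invalid.)

invalid (encodes a value above U+10FFFF)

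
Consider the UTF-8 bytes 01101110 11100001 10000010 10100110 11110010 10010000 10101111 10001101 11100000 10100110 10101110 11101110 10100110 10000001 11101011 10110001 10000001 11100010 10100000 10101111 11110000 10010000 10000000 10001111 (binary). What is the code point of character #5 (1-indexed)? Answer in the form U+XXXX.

Offset 0: leading byte 0x6E = 01101110 → 1-byte char #1 = 6E.
Offset 1: leading byte 0xE1 = 11100001 → 3-byte char #2 = E1 82 A6.
Offset 4: leading byte 0xF2 = 11110010 → 4-byte char #3 = F2 90 AF 8D.
Offset 8: leading byte 0xE0 = 11100000 → 3-byte char #4 = E0 A6 AE.
Offset 11: leading byte 0xEE = 11101110 → 3-byte char #5 = EE A6 81.
Leading byte 0xEE = 11101110 matches 1110xxxx → 3-byte sequence.
Byte 1: 0xEE = 11101110, payload 1110 (4 bits).
Byte 2: 0xA6 = 10100110 (10xxxxxx ✓), payload 100110.
Byte 3: 0x81 = 10000001 (10xxxxxx ✓), payload 000001.
Concatenate: 1110100110000001 = 0xE981 (16 bits → U+E981).

U+E981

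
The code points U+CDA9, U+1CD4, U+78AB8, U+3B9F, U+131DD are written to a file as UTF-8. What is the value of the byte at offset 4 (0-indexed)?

0xB3

U+CDA9 → 3-byte form EC B6 A9 at offsets 0–2.
U+1CD4 → 3-byte form E1 B3 94 at offsets 3–5.
Offset 4 falls in char 2's range; it's byte 2 of E1 B3 94 = 0xB3.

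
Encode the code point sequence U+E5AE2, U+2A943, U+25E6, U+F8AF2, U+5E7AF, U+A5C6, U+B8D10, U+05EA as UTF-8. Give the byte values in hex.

U+E5AE2: 4-byte form → F3 A5 AB A2.
U+2A943: 4-byte form → F0 AA A5 83.
U+25E6: 3-byte form → E2 97 A6.
U+F8AF2: 4-byte form → F3 B8 AB B2.
U+5E7AF: 4-byte form → F1 9E 9E AF.
U+A5C6: 3-byte form → EA 97 86.
U+B8D10: 4-byte form → F2 B8 B4 90.
U+05EA: 2-byte form → D7 AA.
Concatenated (28 bytes): F3 A5 AB A2 F0 AA A5 83 E2 97 A6 F3 B8 AB B2 F1 9E 9E AF EA 97 86 F2 B8 B4 90 D7 AA.

F3 A5 AB A2 F0 AA A5 83 E2 97 A6 F3 B8 AB B2 F1 9E 9E AF EA 97 86 F2 B8 B4 90 D7 AA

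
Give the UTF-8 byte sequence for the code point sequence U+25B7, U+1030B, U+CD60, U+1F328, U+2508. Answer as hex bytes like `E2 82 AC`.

U+25B7: 3-byte form → E2 96 B7.
U+1030B: 4-byte form → F0 90 8C 8B.
U+CD60: 3-byte form → EC B5 A0.
U+1F328: 4-byte form → F0 9F 8C A8.
U+2508: 3-byte form → E2 94 88.
Concatenated (17 bytes): E2 96 B7 F0 90 8C 8B EC B5 A0 F0 9F 8C A8 E2 94 88.

E2 96 B7 F0 90 8C 8B EC B5 A0 F0 9F 8C A8 E2 94 88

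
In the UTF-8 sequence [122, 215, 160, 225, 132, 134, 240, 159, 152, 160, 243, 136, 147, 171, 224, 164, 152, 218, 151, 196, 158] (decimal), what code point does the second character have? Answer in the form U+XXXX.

U+05E0

Offset 0: leading byte 0x7A = 01111010 → 1-byte char #1 = 7A.
Offset 1: leading byte 0xD7 = 11010111 → 2-byte char #2 = D7 A0.
Leading byte 0xD7 = 11010111 matches 110xxxxx → 2-byte sequence.
Byte 1: 0xD7 = 11010111, payload 10111 (5 bits).
Byte 2: 0xA0 = 10100000 (10xxxxxx ✓), payload 100000.
Concatenate: 10111100000 = 0x5E0 (11 bits → U+05E0).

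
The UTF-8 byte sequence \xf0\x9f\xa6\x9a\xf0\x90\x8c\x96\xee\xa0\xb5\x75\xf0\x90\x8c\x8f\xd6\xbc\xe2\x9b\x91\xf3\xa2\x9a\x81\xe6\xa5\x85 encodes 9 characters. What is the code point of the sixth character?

U+05BC

Offset 0: leading byte 0xF0 = 11110000 → 4-byte char #1 = F0 9F A6 9A.
Offset 4: leading byte 0xF0 = 11110000 → 4-byte char #2 = F0 90 8C 96.
Offset 8: leading byte 0xEE = 11101110 → 3-byte char #3 = EE A0 B5.
Offset 11: leading byte 0x75 = 01110101 → 1-byte char #4 = 75.
Offset 12: leading byte 0xF0 = 11110000 → 4-byte char #5 = F0 90 8C 8F.
Offset 16: leading byte 0xD6 = 11010110 → 2-byte char #6 = D6 BC.
Leading byte 0xD6 = 11010110 matches 110xxxxx → 2-byte sequence.
Byte 1: 0xD6 = 11010110, payload 10110 (5 bits).
Byte 2: 0xBC = 10111100 (10xxxxxx ✓), payload 111100.
Concatenate: 10110111100 = 0x5BC (11 bits → U+05BC).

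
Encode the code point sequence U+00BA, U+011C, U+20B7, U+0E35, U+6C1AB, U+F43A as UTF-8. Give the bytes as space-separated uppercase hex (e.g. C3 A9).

U+00BA: 2-byte form → C2 BA.
U+011C: 2-byte form → C4 9C.
U+20B7: 3-byte form → E2 82 B7.
U+0E35: 3-byte form → E0 B8 B5.
U+6C1AB: 4-byte form → F1 AC 86 AB.
U+F43A: 3-byte form → EF 90 BA.
Concatenated (17 bytes): C2 BA C4 9C E2 82 B7 E0 B8 B5 F1 AC 86 AB EF 90 BA.

C2 BA C4 9C E2 82 B7 E0 B8 B5 F1 AC 86 AB EF 90 BA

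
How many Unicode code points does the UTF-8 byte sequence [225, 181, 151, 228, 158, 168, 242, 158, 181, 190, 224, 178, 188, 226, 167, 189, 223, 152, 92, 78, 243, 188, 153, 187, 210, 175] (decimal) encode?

Byte at offset 0: 0xE1 = 11100001 → 3-byte char (#1). Advance 3.
Byte at offset 3: 0xE4 = 11100100 → 3-byte char (#2). Advance 3.
Byte at offset 6: 0xF2 = 11110010 → 4-byte char (#3). Advance 4.
Byte at offset 10: 0xE0 = 11100000 → 3-byte char (#4). Advance 3.
Byte at offset 13: 0xE2 = 11100010 → 3-byte char (#5). Advance 3.
Byte at offset 16: 0xDF = 11011111 → 2-byte char (#6). Advance 2.
Byte at offset 18: 0x5C = 01011100 → 1-byte char (#7). Advance 1.
Byte at offset 19: 0x4E = 01001110 → 1-byte char (#8). Advance 1.
Byte at offset 20: 0xF3 = 11110011 → 4-byte char (#9). Advance 4.
Byte at offset 24: 0xD2 = 11010010 → 2-byte char (#10). Advance 2.
Reached end at offset 26 after 10 code points.

10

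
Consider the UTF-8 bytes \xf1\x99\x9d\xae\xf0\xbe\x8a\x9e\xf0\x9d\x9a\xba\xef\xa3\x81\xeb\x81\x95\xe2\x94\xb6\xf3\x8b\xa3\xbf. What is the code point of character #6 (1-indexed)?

U+2536

Offset 0: leading byte 0xF1 = 11110001 → 4-byte char #1 = F1 99 9D AE.
Offset 4: leading byte 0xF0 = 11110000 → 4-byte char #2 = F0 BE 8A 9E.
Offset 8: leading byte 0xF0 = 11110000 → 4-byte char #3 = F0 9D 9A BA.
Offset 12: leading byte 0xEF = 11101111 → 3-byte char #4 = EF A3 81.
Offset 15: leading byte 0xEB = 11101011 → 3-byte char #5 = EB 81 95.
Offset 18: leading byte 0xE2 = 11100010 → 3-byte char #6 = E2 94 B6.
Leading byte 0xE2 = 11100010 matches 1110xxxx → 3-byte sequence.
Byte 1: 0xE2 = 11100010, payload 0010 (4 bits).
Byte 2: 0x94 = 10010100 (10xxxxxx ✓), payload 010100.
Byte 3: 0xB6 = 10110110 (10xxxxxx ✓), payload 110110.
Concatenate: 0010010100110110 = 0x2536 (16 bits → U+2536).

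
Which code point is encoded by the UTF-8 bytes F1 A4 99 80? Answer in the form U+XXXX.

Leading byte 0xF1 = 11110001 matches 11110xxx → 4-byte sequence.
Byte 1: 0xF1 = 11110001, payload 001 (3 bits).
Byte 2: 0xA4 = 10100100 (10xxxxxx ✓), payload 100100.
Byte 3: 0x99 = 10011001 (10xxxxxx ✓), payload 011001.
Byte 4: 0x80 = 10000000 (10xxxxxx ✓), payload 000000.
Concatenate: 001100100011001000000 = 0x64640 (21 bits → U+64640).

U+64640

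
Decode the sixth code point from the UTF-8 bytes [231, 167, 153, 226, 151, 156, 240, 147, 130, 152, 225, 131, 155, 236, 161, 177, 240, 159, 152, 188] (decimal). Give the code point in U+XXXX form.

U+1F63C

Offset 0: leading byte 0xE7 = 11100111 → 3-byte char #1 = E7 A7 99.
Offset 3: leading byte 0xE2 = 11100010 → 3-byte char #2 = E2 97 9C.
Offset 6: leading byte 0xF0 = 11110000 → 4-byte char #3 = F0 93 82 98.
Offset 10: leading byte 0xE1 = 11100001 → 3-byte char #4 = E1 83 9B.
Offset 13: leading byte 0xEC = 11101100 → 3-byte char #5 = EC A1 B1.
Offset 16: leading byte 0xF0 = 11110000 → 4-byte char #6 = F0 9F 98 BC.
Leading byte 0xF0 = 11110000 matches 11110xxx → 4-byte sequence.
Byte 1: 0xF0 = 11110000, payload 000 (3 bits).
Byte 2: 0x9F = 10011111 (10xxxxxx ✓), payload 011111.
Byte 3: 0x98 = 10011000 (10xxxxxx ✓), payload 011000.
Byte 4: 0xBC = 10111100 (10xxxxxx ✓), payload 111100.
Concatenate: 000011111011000111100 = 0x1F63C (21 bits → U+1F63C).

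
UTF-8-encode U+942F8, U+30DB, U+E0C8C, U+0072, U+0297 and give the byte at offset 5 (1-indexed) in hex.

1-indexed offset 5 is 0-indexed offset 4.
U+942F8 → 4-byte form F2 94 8B B8 at offsets 0–3.
U+30DB → 3-byte form E3 83 9B at offsets 4–6.
Offset 4 falls in char 2's range; it's byte 1 of E3 83 9B = 0xE3.

0xE3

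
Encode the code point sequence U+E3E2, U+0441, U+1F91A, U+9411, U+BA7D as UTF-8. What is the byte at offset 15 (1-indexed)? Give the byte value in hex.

0xBD

1-indexed offset 15 is 0-indexed offset 14.
U+E3E2 → 3-byte form EE 8F A2 at offsets 0–2.
U+0441 → 2-byte form D1 81 at offsets 3–4.
U+1F91A → 4-byte form F0 9F A4 9A at offsets 5–8.
U+9411 → 3-byte form E9 90 91 at offsets 9–11.
U+BA7D → 3-byte form EB A9 BD at offsets 12–14.
Offset 14 falls in char 5's range; it's byte 3 of EB A9 BD = 0xBD.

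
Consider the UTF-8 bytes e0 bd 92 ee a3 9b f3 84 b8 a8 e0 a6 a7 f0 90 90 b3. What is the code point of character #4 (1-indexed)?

Offset 0: leading byte 0xE0 = 11100000 → 3-byte char #1 = E0 BD 92.
Offset 3: leading byte 0xEE = 11101110 → 3-byte char #2 = EE A3 9B.
Offset 6: leading byte 0xF3 = 11110011 → 4-byte char #3 = F3 84 B8 A8.
Offset 10: leading byte 0xE0 = 11100000 → 3-byte char #4 = E0 A6 A7.
Leading byte 0xE0 = 11100000 matches 1110xxxx → 3-byte sequence.
Byte 1: 0xE0 = 11100000, payload 0000 (4 bits).
Byte 2: 0xA6 = 10100110 (10xxxxxx ✓), payload 100110.
Byte 3: 0xA7 = 10100111 (10xxxxxx ✓), payload 100111.
Concatenate: 0000100110100111 = 0x9A7 (16 bits → U+09A7).

U+09A7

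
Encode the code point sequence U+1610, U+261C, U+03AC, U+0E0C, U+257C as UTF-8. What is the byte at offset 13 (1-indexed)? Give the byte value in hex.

1-indexed offset 13 is 0-indexed offset 12.
U+1610 → 3-byte form E1 98 90 at offsets 0–2.
U+261C → 3-byte form E2 98 9C at offsets 3–5.
U+03AC → 2-byte form CE AC at offsets 6–7.
U+0E0C → 3-byte form E0 B8 8C at offsets 8–10.
U+257C → 3-byte form E2 95 BC at offsets 11–13.
Offset 12 falls in char 5's range; it's byte 2 of E2 95 BC = 0x95.

0x95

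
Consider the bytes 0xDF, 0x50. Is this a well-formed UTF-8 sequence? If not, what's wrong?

Leading byte 0xDF = 11011111 → 2-byte form.
Byte 2 is 0x50 = 01010000, which is not 10xxxxxx — expected a continuation byte.

invalid (non-continuation byte where continuation expected)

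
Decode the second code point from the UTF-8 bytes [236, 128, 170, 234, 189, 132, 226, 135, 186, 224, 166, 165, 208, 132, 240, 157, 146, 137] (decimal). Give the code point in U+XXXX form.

Offset 0: leading byte 0xEC = 11101100 → 3-byte char #1 = EC 80 AA.
Offset 3: leading byte 0xEA = 11101010 → 3-byte char #2 = EA BD 84.
Leading byte 0xEA = 11101010 matches 1110xxxx → 3-byte sequence.
Byte 1: 0xEA = 11101010, payload 1010 (4 bits).
Byte 2: 0xBD = 10111101 (10xxxxxx ✓), payload 111101.
Byte 3: 0x84 = 10000100 (10xxxxxx ✓), payload 000100.
Concatenate: 1010111101000100 = 0xAF44 (16 bits → U+AF44).

U+AF44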